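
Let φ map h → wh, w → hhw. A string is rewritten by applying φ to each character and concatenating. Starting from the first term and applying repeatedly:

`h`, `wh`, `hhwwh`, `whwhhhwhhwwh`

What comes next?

hhwwhhhwwhwhwhhhwwhwhhhwhhwwh

Apply φ to whwhhhwhhwwh symbol by symbol: w→hhw, h→wh, w→hhw, h→wh, h→wh, h→wh, w→hhw, h→wh, h→wh, w→hhw, w→hhw, h→wh; joined: hhw wh hhw wh wh wh hhw wh wh hhw hhw wh.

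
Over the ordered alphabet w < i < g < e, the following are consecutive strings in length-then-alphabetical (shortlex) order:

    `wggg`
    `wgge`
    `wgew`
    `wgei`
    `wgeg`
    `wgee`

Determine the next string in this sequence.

weww

Treat wgee as a base-4 numeral over the given alphabet and add one, carrying through any trailing e's.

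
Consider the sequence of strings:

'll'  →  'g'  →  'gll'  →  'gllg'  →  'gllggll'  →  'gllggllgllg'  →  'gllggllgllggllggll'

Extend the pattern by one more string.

From term 3 onward, concatenate the last term with the second-to-last: g·ll = gll, gll·g = gllg, …
So term 8 is gllggllgllggllggll·gllggllgllg.

gllggllgllggllggllgllggllgllg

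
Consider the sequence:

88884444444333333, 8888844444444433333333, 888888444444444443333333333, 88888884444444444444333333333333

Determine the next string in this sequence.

Reading off run lengths: 8 runs 4, 5, 6, 7; 4 runs 7, 9, 11, 13; 3 runs 6, 8, 10, 12 — each is linear in n, where the shown terms are n = 3, 4, 5, 6.
Setting n = 7 gives 8, 15, 14 characters in each block.

8888888844444444444444433333333333333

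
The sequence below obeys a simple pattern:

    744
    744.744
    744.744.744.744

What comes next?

Every step duplicates the string with '.' between the halves.
One more doubling of 744.744.744.744 gives the answer.

744.744.744.744.744.744.744.744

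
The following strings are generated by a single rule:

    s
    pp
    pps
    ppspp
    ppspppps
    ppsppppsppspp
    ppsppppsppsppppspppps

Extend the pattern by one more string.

From term 3 onward, concatenate the last term with the second-to-last: pp·s = pps, pps·pp = ppspp, …
Continuing: ppsppppsppsppppspppps · ppsppppsppspp gives term 8.

ppsppppsppsppppsppppsppsppppsppspp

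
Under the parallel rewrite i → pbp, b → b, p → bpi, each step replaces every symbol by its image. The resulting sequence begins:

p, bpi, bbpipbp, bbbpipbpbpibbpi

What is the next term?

Replace each of the 15 characters of bbbpipbpbpibbpi in place — b b b bpi pbp bpi b bpi b bpi pbp b b bpi pbp — and concatenate.

bbbbpipbpbpibbpibbpipbpbbbpipbp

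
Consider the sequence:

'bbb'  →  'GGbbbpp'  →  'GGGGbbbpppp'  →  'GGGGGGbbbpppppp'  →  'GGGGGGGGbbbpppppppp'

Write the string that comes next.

Each term wraps the previous one in GG on the left and pp on the right.
So the next term is GG·GGGGGGGGbbbpppppppp·pp.

GGGGGGGGGGbbbpppppppppp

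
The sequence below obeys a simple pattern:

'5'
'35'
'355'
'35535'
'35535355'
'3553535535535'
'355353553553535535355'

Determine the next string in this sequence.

Each term (from the third on) is the previous term followed by the one before it: term 3 = 35·5 = 355.
Continuing: 355353553553535535355 · 3553535535535 gives term 8.

3553535535535355353553553535535535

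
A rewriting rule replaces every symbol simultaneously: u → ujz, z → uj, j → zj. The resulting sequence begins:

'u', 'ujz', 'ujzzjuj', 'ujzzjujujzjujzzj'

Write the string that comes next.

Applying the rule to each of the 16 symbols of ujzzjujujzjujzzj gives the pieces ujz zj uj uj zj ujz zj ujz zj uj zj ujz zj uj uj zj, which concatenate to the answer.

ujzzjujujzjujzzjujzzjujzjujzzjujujzj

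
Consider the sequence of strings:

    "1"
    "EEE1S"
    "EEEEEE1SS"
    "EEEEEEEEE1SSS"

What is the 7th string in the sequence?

Each term wraps the previous one in EEE on the left and S on the right.
From EEEEEEEEE1SSS, 3 further steps: EEEEEEEEE1SSS → EEEEEEEEEEEE1SSSS → EEEEEEEEEEEEEEE1SSSSS → (answer).

EEEEEEEEEEEEEEEEEE1SSSSSS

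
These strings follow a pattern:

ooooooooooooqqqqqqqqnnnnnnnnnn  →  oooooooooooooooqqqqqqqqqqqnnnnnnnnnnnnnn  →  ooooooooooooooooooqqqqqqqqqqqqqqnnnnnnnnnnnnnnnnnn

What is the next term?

Term n consists of 3n+3 o's, followed by 3n-1 q's, followed by 4n-2 n's, where the shown terms are n = 3, 4, 5.
For the next term, n = 6, so the run lengths are 21, 17, 22.

oooooooooooooooooooooqqqqqqqqqqqqqqqqqnnnnnnnnnnnnnnnnnnnnnn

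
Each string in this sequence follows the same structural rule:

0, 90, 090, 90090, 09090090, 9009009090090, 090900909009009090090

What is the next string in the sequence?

9009009090090090900909009009090090

Each term (from the third on) is the two preceding terms concatenated in order: term 3 = 0·90 = 090.
Continuing: 9009009090090 · 090900909009009090090 gives term 8.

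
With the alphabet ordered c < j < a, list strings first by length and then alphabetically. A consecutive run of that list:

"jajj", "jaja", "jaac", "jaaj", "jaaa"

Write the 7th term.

Advancing 2 positions from jaaa through jaaa → accc reaches term 7.

accj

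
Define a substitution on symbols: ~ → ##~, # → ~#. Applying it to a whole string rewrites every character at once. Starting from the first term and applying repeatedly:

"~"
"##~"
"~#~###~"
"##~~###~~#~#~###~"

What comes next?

Rewriting the 17 symbols of ##~~###~~#~#~###~ one by one yields ~# ~# ##~ ##~ ~# ~# ~# ##~ ##~ ~# ##~ ~# ##~ ~# ~# ~# ##~; concatenated:

~#~###~##~~#~#~###~##~~###~~###~~#~#~###~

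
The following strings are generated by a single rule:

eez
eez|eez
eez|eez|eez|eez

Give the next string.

s(k+1) = s(k)·|·s(k) — each term doubles the last with '|' between the halves.
Doubling eez|eez|eez|eez with '|' between the halves:

eez|eez|eez|eez|eez|eez|eez|eez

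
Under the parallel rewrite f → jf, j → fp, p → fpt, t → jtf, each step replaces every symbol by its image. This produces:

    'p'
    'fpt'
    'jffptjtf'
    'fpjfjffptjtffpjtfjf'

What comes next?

Rewriting the 19 symbols of fpjfjffptjtffpjtfjf one by one yields jf fpt fp jf fp jf jf fpt jtf fp jtf jf jf fpt fp jtf jf fp jf; concatenated:

jffptfpjffpjfjffptjtffpjtfjfjffptfpjtfjffpjf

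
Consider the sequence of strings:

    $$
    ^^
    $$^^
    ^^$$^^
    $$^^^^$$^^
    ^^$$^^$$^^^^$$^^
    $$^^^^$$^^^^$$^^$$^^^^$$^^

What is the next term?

This is a Fibonacci-style word recurrence s(k) = s(k−2)·s(k−1): e.g. $$·^^ = $$^^.
Continuing: ^^$$^^$$^^^^$$^^ · $$^^^^$$^^^^$$^^$$^^^^$$^^ gives term 8.

^^$$^^$$^^^^$$^^$$^^^^$$^^^^$$^^$$^^^^$$^^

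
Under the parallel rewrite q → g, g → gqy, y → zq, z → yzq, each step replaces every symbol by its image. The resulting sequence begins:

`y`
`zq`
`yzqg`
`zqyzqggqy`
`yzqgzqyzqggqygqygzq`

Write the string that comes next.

φ(yzqgzqyzqggqygqygzq) expands symbol-by-symbol to zq yzq g gqy yzq g zq yzq g gqy gqy g zq gqy g zq gqy yzq g; joining the 19 pieces gives the next term.

zqyzqggqyyzqgzqyzqggqygqygzqgqygzqgqyyzqg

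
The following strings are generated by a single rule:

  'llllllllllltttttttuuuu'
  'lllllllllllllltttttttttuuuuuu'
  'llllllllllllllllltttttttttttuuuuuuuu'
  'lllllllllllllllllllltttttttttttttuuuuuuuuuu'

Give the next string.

Each string has the form l^{3n+2} t^{2n+1} u^{2n-2}, where the shown terms are n = 3, 4, 5, 6.
Setting n = 7 gives 23, 15, 12 characters in each block.

llllllllllllllllllllllltttttttttttttttuuuuuuuuuuuu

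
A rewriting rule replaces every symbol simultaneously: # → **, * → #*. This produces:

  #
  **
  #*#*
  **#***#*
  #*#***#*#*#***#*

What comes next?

Rewriting the 16 symbols of #*#***#*#*#***#* one by one yields ** #* ** #* #* #* ** #* ** #* ** #* #* #* ** #*; concatenated:

**#***#*#*#***#***#***#*#*#***#*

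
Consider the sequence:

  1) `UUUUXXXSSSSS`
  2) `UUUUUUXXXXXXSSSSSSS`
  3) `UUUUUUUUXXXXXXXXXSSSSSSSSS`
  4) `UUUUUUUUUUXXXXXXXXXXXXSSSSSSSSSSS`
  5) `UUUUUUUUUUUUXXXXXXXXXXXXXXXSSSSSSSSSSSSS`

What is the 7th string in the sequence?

Each string has the form U^{2n+2} X^{3n} S^{2n+3} (n = 1, 2, …).
At n = 7 the blocks have lengths 16, 21, 17.

UUUUUUUUUUUUUUUUXXXXXXXXXXXXXXXXXXXXXSSSSSSSSSSSSSSSSS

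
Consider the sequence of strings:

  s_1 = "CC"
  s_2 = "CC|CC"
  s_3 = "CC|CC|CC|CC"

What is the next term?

s(k+1) = s(k)·|·s(k) — each term doubles the last with '|' between the halves.
Doubling CC|CC|CC|CC with '|' between the halves:

CC|CC|CC|CC|CC|CC|CC|CC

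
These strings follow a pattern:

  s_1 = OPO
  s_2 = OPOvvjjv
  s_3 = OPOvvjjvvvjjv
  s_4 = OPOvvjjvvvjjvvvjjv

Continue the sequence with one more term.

OPOvvjjvvvjjvvvjjvvvjjv

The strings grow by a fixed suffix vvjjv each time.
So the next term is OPOvvjjvvvjjvvvjjv·vvjjv.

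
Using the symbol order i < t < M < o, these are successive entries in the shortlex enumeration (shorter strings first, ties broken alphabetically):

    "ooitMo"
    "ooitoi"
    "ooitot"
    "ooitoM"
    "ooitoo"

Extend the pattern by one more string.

ooiMii

Find the rightmost character of ooitoo below o, bump it to the next letter, and reset everything to its right to i.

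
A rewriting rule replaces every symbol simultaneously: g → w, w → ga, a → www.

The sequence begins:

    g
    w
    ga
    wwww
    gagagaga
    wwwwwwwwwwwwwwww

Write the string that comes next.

gagagagagagagagagagagagagagagaga

φ(wwwwwwwwwwwwwwww) expands symbol-by-symbol to ga ga ga ga ga ga ga ga ga ga ga ga ga ga ga ga; joining the 16 pieces gives the next term.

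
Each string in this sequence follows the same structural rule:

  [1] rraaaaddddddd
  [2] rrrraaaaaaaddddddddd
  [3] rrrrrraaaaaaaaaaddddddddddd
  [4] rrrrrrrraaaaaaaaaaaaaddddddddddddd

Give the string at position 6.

rrrrrrrrrrrraaaaaaaaaaaaaaaaaaaddddddddddddddddd

The n-th term is 2n-2 r's then 3n-2 a's then 2n+3 d's, where the shown terms are n = 2, 3, 4, 5.
For term 6, n = 7, so the run lengths are 12, 19, 17.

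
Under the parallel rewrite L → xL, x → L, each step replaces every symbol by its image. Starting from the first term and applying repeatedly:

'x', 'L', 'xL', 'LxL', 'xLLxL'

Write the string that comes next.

Apply φ to xLLxL symbol by symbol: x→L, L→xL, L→xL, x→L, L→xL; joined: L xL xL L xL.

LxLxLLxL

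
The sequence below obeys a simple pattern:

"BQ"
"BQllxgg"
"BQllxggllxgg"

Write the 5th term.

The strings grow by a fixed suffix llxgg each time.
From BQllxggllxgg, 2 further steps: BQllxggllxgg → BQllxggllxggllxgg → (answer).

BQllxggllxggllxggllxgg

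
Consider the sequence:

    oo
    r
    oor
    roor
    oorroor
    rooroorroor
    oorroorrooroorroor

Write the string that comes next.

This is a Fibonacci-style word recurrence s(k) = s(k−2)·s(k−1): e.g. oo·r = oor.
Continuing: rooroorroor · oorroorrooroorroor gives term 8.

rooroorrooroorroorrooroorroor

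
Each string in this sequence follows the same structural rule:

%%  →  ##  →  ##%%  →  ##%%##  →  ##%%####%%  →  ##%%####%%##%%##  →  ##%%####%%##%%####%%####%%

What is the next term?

This is a Fibonacci-style word recurrence s(k) = s(k−1)·s(k−2): e.g. ##·%% = ##%%.
The next term joins ##%%####%%##%%####%%####%% and ##%%####%%##%%##.

##%%####%%##%%####%%####%%##%%####%%##%%##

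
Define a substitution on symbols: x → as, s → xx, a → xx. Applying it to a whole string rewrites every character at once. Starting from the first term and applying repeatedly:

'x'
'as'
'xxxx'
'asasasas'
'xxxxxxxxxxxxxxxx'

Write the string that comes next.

asasasasasasasasasasasasasasasas

Replace each of the 16 characters of xxxxxxxxxxxxxxxx in place — as as as as as as as as as as as as as as as as — and concatenate.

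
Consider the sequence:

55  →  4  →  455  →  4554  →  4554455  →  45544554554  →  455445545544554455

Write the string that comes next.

Each term (from the third on) is the previous term followed by the one before it: term 3 = 4·55 = 455.
Continuing: 455445545544554455 · 45544554554 gives term 8.

45544554554455445545544554554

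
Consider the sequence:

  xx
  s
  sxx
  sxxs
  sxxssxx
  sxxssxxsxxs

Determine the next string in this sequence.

sxxssxxsxxssxxssxx

Each term (from the third on) is the previous term followed by the one before it: term 3 = s·xx = sxx.
The next term joins sxxssxxsxxs and sxxssxx.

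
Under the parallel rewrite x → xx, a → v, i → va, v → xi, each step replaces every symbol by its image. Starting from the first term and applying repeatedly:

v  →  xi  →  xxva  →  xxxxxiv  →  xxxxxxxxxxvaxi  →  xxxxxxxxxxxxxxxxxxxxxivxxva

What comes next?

xxxxxxxxxxxxxxxxxxxxxxxxxxxxxxxxxxxxxxxxxxvaxixxxxxiv

Replace each of the 27 characters of xxxxxxxxxxxxxxxxxxxxxivxxva in place — xx xx xx xx xx xx xx xx xx xx xx xx xx xx xx xx xx xx xx xx xx va xi xx xx xi v — and concatenate.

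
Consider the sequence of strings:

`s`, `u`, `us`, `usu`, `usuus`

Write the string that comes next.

Each term (from the third on) is the previous term followed by the one before it: term 3 = u·s = us.
Continuing: usuus · usu gives term 6.

usuususu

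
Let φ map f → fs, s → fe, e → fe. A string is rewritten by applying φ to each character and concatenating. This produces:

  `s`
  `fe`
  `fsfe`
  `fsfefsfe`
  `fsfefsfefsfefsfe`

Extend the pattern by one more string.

Applying the rule to each of the 16 symbols of fsfefsfefsfefsfe gives the pieces fs fe fs fe fs fe fs fe fs fe fs fe fs fe fs fe, which concatenate to the answer.

fsfefsfefsfefsfefsfefsfefsfefsfe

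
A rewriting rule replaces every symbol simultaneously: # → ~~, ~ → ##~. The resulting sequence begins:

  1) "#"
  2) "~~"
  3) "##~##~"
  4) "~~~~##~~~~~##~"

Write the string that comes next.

##~##~##~##~~~~~##~##~##~##~##~~~~~##~

Applying the rule to each of the 14 symbols of ~~~~##~~~~~##~ gives the pieces ##~ ##~ ##~ ##~ ~~ ~~ ##~ ##~ ##~ ##~ ##~ ~~ ~~ ##~, which concatenate to the answer.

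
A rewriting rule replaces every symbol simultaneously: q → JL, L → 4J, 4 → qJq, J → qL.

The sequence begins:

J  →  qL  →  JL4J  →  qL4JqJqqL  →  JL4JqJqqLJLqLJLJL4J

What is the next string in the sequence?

Rewriting the 19 symbols of JL4JqJqqLJLqLJLJL4J one by one yields qL 4J qJq qL JL qL JL JL 4J qL 4J JL 4J qL 4J qL 4J qJq qL; concatenated:

qL4JqJqqLJLqLJLJL4JqL4JJL4JqL4JqL4JqJqqL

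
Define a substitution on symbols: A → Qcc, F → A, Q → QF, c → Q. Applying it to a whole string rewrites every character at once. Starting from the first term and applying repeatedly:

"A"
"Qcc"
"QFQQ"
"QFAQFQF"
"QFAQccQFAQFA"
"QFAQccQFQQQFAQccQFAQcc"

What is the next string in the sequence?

Replace each of the 22 characters of QFAQccQFQQQFAQccQFAQcc in place — QF A Qcc QF Q Q QF A QF QF QF A Qcc QF Q Q QF A Qcc QF Q Q — and concatenate.

QFAQccQFQQQFAQFQFQFAQccQFQQQFAQccQFQQ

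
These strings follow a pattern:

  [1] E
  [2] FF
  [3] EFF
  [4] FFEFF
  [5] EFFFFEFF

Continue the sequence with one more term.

This is a Fibonacci-style word recurrence s(k) = s(k−2)·s(k−1): e.g. E·FF = EFF.
Continuing: FFEFF · EFFFFEFF gives term 6.

FFEFFEFFFFEFF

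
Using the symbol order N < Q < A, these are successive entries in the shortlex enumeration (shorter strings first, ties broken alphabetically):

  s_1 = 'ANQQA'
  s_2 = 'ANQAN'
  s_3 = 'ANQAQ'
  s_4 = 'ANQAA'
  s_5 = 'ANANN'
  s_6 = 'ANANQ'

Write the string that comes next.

ANANA

Find the rightmost character of ANANQ below A, bump it to the next letter, and reset everything to its right to N.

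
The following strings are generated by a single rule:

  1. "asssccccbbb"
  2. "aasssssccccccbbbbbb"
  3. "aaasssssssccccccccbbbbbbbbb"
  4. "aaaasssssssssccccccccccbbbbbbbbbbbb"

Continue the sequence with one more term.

aaaaasssssssssssccccccccccccbbbbbbbbbbbbbbb

Reading off run lengths: a runs 1, 2, 3, 4; s runs 3, 5, 7, 9; c runs 4, 6, 8, 10; b runs 3, 6, 9, 12 — each is linear in n (n = 1, 2, …).
At n = 5 the blocks have lengths 5, 11, 12, 15.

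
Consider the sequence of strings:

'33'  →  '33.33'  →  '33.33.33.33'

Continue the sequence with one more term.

Every step duplicates the string with '.' between the halves.
Doubling 33.33.33.33 with '.' between the halves:

33.33.33.33.33.33.33.33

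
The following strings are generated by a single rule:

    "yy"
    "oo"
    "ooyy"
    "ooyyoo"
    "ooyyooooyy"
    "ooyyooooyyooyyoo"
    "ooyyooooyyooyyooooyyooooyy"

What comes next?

From term 3 onward, concatenate the last term with the second-to-last: oo·yy = ooyy, ooyy·oo = ooyyoo, …
Continuing: ooyyooooyyooyyooooyyooooyy · ooyyooooyyooyyoo gives term 8.

ooyyooooyyooyyooooyyooooyyooyyooooyyooyyoo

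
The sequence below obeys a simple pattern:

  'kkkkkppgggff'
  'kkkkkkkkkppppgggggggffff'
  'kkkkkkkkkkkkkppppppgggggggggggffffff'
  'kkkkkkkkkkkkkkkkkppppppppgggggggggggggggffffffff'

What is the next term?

kkkkkkkkkkkkkkkkkkkkkppppppppppgggggggggggggggggggffffffffff

Reading off run lengths: k runs 5, 9, 13, 17; p runs 2, 4, 6, 8; g runs 3, 7, 11, 15; f runs 2, 4, 6, 8 — each is linear in n (n = 1, 2, …).
Setting n = 5 gives 21, 10, 19, 10 characters in each block.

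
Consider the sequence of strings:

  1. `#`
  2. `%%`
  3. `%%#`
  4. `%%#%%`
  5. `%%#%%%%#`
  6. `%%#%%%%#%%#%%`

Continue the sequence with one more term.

%%#%%%%#%%#%%%%#%%%%#

This is a Fibonacci-style word recurrence s(k) = s(k−1)·s(k−2): e.g. %%·# = %%#.
The next term joins %%#%%%%#%%#%% and %%#%%%%#.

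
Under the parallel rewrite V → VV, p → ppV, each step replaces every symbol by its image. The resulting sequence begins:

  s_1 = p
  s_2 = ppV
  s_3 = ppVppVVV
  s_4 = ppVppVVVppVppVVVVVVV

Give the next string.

Rewriting the 20 symbols of ppVppVVVppVppVVVVVVV one by one yields ppV ppV VV ppV ppV VV VV VV ppV ppV VV ppV ppV VV VV VV VV VV VV VV; concatenated:

ppVppVVVppVppVVVVVVVppVppVVVppVppVVVVVVVVVVVVVVV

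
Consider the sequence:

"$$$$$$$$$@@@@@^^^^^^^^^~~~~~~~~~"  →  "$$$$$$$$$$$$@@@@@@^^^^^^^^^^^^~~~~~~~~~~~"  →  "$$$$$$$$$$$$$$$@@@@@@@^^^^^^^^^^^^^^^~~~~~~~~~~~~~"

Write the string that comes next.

$$$$$$$$$$$$$$$$$$@@@@@@@@^^^^^^^^^^^^^^^^^^~~~~~~~~~~~~~~~

Each string has the form $^{3n} @^{n+2} ^^{3n} ~^{2n+3}, where the shown terms are n = 3, 4, 5.
At n = 6 the blocks have lengths 18, 8, 18, 15.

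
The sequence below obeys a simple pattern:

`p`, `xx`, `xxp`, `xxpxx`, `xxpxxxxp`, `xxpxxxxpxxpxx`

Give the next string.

xxpxxxxpxxpxxxxpxxxxp

From term 3 onward, concatenate the last term with the second-to-last: xx·p = xxp, xxp·xx = xxpxx, …
Continuing: xxpxxxxpxxpxx · xxpxxxxp gives term 7.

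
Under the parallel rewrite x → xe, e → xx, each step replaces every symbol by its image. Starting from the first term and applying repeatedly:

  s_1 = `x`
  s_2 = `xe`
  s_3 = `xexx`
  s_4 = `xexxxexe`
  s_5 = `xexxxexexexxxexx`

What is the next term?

xexxxexexexxxexxxexxxexexexxxexe

φ(xexxxexexexxxexx) expands symbol-by-symbol to xe xx xe xe xe xx xe xx xe xx xe xe xe xx xe xe; joining the 16 pieces gives the next term.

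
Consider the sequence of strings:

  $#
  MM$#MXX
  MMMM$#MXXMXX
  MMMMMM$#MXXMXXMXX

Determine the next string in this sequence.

MMMMMMMM$#MXXMXXMXXMXX

s(k+1) = MM·s(k)·MXX, so each term gains MM as a prefix and MXX as a suffix.
One more step from MMMMMM$#MXXMXXMXX gives the answer.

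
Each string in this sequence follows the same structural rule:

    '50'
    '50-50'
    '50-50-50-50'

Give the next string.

s(k+1) = s(k)·-·s(k) — each term doubles the last with '-' between the halves.
So the next term is two copies of 50-50-50-50 with '-' between the halves.

50-50-50-50-50-50-50-50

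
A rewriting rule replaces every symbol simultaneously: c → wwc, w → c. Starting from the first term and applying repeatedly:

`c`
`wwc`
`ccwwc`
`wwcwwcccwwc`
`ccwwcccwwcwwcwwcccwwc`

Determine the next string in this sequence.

wwcwwcccwwcwwcwwcccwwcccwwcccwwcwwcwwcccwwc

φ(ccwwcccwwcwwcwwcccwwc) expands symbol-by-symbol to wwc wwc c c wwc wwc wwc c c wwc c c wwc c c wwc wwc wwc c c wwc; joining the 21 pieces gives the next term.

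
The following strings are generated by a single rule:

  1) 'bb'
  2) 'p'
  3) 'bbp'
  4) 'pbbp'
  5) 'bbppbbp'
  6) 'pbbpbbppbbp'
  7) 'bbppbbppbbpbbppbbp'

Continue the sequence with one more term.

pbbpbbppbbpbbppbbppbbpbbppbbp

This is a Fibonacci-style word recurrence s(k) = s(k−2)·s(k−1): e.g. bb·p = bbp.
The next term joins pbbpbbppbbp and bbppbbppbbpbbppbbp.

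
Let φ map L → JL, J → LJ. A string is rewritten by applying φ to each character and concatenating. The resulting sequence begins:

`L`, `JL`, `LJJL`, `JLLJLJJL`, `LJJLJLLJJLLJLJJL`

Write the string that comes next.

Rewriting the 16 symbols of LJJLJLLJJLLJLJJL one by one yields JL LJ LJ JL LJ JL JL LJ LJ JL JL LJ JL LJ LJ JL; concatenated:

JLLJLJJLLJJLJLLJLJJLJLLJJLLJLJJL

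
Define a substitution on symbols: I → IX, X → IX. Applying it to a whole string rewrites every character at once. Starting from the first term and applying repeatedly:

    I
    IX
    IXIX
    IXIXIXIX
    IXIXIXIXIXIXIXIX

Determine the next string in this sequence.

IXIXIXIXIXIXIXIXIXIXIXIXIXIXIXIX

Applying the rule to each of the 16 symbols of IXIXIXIXIXIXIXIX gives the pieces IX IX IX IX IX IX IX IX IX IX IX IX IX IX IX IX, which concatenate to the answer.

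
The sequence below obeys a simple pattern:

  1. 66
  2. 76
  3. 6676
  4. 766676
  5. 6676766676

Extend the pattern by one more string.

7666766676766676

Each term (from the third on) is the two preceding terms concatenated in order: term 3 = 66·76 = 6676.
The next term joins 766676 and 6676766676.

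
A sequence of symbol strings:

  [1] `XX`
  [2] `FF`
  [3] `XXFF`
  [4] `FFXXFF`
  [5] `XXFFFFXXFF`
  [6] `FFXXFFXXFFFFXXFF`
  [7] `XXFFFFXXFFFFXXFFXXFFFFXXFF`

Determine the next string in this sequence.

FFXXFFXXFFFFXXFFXXFFFFXXFFFFXXFFXXFFFFXXFF

This is a Fibonacci-style word recurrence s(k) = s(k−2)·s(k−1): e.g. XX·FF = XXFF.
The next term joins FFXXFFXXFFFFXXFF and XXFFFFXXFFFFXXFFXXFFFFXXFF.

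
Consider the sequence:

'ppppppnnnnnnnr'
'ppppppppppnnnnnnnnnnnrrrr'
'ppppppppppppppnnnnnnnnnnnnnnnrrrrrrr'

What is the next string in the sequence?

ppppppppppppppppppnnnnnnnnnnnnnnnnnnnrrrrrrrrrr

Term n consists of 4n+2 p's, followed by 4n+3 n's, followed by 3n-2 r's (n = 1, 2, …).
At n = 4 the blocks have lengths 18, 19, 10.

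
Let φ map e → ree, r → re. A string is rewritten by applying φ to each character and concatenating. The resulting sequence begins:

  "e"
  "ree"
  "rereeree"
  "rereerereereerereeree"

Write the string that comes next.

rereerereereerereerereereerereereerereerereereerereeree

Applying the rule to each of the 21 symbols of rereerereereerereeree gives the pieces re ree re ree ree re ree re ree ree re ree ree re ree re ree ree re ree ree, which concatenate to the answer.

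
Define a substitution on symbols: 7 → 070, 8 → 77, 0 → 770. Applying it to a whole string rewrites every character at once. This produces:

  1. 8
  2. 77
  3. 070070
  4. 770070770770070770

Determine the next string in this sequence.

Replace each of the 18 characters of 770070770770070770 in place — 070 070 770 770 070 770 070 070 770 070 070 770 770 070 770 070 070 770 — and concatenate.

070070770770070770070070770070070770770070770070070770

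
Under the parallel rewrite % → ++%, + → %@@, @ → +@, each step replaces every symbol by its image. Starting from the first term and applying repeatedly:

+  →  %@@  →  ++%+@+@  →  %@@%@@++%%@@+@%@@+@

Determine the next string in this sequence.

φ(%@@%@@++%%@@+@%@@+@) expands symbol-by-symbol to ++% +@ +@ ++% +@ +@ %@@ %@@ ++% ++% +@ +@ %@@ +@ ++% +@ +@ %@@ +@; joining the 19 pieces gives the next term.

++%+@+@++%+@+@%@@%@@++%++%+@+@%@@+@++%+@+@%@@+@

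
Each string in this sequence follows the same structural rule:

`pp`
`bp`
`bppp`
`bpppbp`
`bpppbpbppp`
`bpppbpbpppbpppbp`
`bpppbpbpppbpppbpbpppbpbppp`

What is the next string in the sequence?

bpppbpbpppbpppbpbpppbpbpppbpppbpbpppbpppbp

This is a Fibonacci-style word recurrence s(k) = s(k−1)·s(k−2): e.g. bp·pp = bppp.
So term 8 is bpppbpbpppbpppbpbpppbpbppp·bpppbpbpppbpppbp.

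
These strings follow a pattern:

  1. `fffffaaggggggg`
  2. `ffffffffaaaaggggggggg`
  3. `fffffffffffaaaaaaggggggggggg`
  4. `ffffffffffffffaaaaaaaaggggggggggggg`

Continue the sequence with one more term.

fffffffffffffffffaaaaaaaaaaggggggggggggggg

The n-th term is 3n-1 f's then 2n-2 a's then 2n+3 g's, where the shown terms are n = 2, 3, 4, 5.
Setting n = 6 gives 17, 10, 15 characters in each block.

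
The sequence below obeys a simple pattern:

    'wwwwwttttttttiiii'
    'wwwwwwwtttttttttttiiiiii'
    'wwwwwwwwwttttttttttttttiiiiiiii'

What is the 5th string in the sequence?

wwwwwwwwwwwwwttttttttttttttttttttiiiiiiiiiiii

Reading off run lengths: w runs 5, 7, 9; t runs 8, 11, 14; i runs 4, 6, 8 — each is linear in n, where the shown terms are n = 2, 3, 4.
For term 5, n = 6, so the run lengths are 13, 20, 12.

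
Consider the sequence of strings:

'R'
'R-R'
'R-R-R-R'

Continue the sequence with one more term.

Each string is two copies of the previous one joined by '-'.
Doubling R-R-R-R with '-' between the halves:

R-R-R-R-R-R-R-R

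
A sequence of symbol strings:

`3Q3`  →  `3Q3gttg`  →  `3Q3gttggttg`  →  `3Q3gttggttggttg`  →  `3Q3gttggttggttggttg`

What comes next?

The strings grow by a fixed suffix gttg each time.
So the next term is 3Q3gttggttggttggttg·gttg.

3Q3gttggttggttggttggttg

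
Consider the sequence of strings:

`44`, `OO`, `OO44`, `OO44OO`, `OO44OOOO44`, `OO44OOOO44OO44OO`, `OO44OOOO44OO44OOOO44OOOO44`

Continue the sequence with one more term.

Each term (from the third on) is the previous term followed by the one before it: term 3 = OO·44 = OO44.
Continuing: OO44OOOO44OO44OOOO44OOOO44 · OO44OOOO44OO44OO gives term 8.

OO44OOOO44OO44OOOO44OOOO44OO44OOOO44OO44OO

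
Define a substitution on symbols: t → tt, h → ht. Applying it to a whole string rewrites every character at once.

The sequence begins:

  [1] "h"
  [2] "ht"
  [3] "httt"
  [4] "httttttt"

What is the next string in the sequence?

Apply φ to httttttt symbol by symbol: h→ht, t→tt, t→tt, t→tt, t→tt, t→tt, t→tt, t→tt; joined: ht tt tt tt tt tt tt tt.

httttttttttttttt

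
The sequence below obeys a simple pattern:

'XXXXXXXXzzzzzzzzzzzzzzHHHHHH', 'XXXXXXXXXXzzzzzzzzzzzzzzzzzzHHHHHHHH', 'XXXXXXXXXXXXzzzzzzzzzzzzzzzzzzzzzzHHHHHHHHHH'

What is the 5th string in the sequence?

XXXXXXXXXXXXXXXXzzzzzzzzzzzzzzzzzzzzzzzzzzzzzzHHHHHHHHHHHHHH

Reading off run lengths: X runs 8, 10, 12; z runs 14, 18, 22; H runs 6, 8, 10 — each is linear in n, where the shown terms are n = 3, 4, 5.
At n = 7 the blocks have lengths 16, 30, 14.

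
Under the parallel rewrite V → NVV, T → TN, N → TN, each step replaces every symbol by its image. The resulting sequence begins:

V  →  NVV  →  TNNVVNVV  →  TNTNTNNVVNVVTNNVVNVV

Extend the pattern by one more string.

TNTNTNTNTNTNTNNVVNVVTNNVVNVVTNTNTNNVVNVVTNNVVNVV

Replace each of the 20 characters of TNTNTNNVVNVVTNNVVNVV in place — TN TN TN TN TN TN TN NVV NVV TN NVV NVV TN TN TN NVV NVV TN NVV NVV — and concatenate.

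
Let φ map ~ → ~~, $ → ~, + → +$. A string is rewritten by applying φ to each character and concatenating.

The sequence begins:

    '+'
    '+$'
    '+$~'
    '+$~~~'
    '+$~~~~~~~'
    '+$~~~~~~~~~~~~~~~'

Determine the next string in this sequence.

+$~~~~~~~~~~~~~~~~~~~~~~~~~~~~~~~

Replace each of the 17 characters of +$~~~~~~~~~~~~~~~ in place — +$ ~ ~~ ~~ ~~ ~~ ~~ ~~ ~~ ~~ ~~ ~~ ~~ ~~ ~~ ~~ ~~ — and concatenate.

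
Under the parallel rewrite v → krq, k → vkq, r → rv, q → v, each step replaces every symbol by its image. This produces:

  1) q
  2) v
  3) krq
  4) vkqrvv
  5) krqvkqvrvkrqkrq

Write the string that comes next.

Replace each of the 15 characters of krqvkqvrvkrqkrq in place — vkq rv v krq vkq v krq rv krq vkq rv v vkq rv v — and concatenate.

vkqrvvkrqvkqvkrqrvkrqvkqrvvvkqrvv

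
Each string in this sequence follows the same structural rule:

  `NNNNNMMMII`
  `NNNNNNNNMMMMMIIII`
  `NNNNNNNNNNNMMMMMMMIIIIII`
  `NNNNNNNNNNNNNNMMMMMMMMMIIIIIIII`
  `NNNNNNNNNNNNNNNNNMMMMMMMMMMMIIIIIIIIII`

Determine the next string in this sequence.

NNNNNNNNNNNNNNNNNNNNMMMMMMMMMMMMMIIIIIIIIIIII

Each string has the form N^{3n+2} M^{2n+1} I^{2n} (n = 1, 2, …).
At n = 6 the blocks have lengths 20, 13, 12.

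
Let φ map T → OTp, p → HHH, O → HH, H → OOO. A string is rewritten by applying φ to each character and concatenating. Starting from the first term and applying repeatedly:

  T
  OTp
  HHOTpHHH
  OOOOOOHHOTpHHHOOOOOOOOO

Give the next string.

φ(OOOOOOHHOTpHHHOOOOOOOOO) expands symbol-by-symbol to HH HH HH HH HH HH OOO OOO HH OTp HHH OOO OOO OOO HH HH HH HH HH HH HH HH HH; joining the 23 pieces gives the next term.

HHHHHHHHHHHHOOOOOOHHOTpHHHOOOOOOOOOHHHHHHHHHHHHHHHHHH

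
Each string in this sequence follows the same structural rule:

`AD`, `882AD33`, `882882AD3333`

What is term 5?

882882882882AD33333333

Every step adds 882 to the front and 33 to the end of the previous string.
From 882882AD3333, 2 further steps: 882882AD3333 → 882882882AD333333 → (answer).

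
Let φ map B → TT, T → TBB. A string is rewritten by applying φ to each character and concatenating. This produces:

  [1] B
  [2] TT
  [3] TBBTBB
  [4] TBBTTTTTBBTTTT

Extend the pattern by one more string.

TBBTTTTTBBTBBTBBTBBTBBTTTTTBBTBBTBBTBB

Replace each of the 14 characters of TBBTTTTTBBTTTT in place — TBB TT TT TBB TBB TBB TBB TBB TT TT TBB TBB TBB TBB — and concatenate.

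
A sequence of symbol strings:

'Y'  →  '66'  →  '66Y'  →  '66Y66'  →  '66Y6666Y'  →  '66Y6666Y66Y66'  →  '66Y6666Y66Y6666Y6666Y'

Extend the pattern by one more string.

66Y6666Y66Y6666Y6666Y66Y6666Y66Y66

This is a Fibonacci-style word recurrence s(k) = s(k−1)·s(k−2): e.g. 66·Y = 66Y.
The next term joins 66Y6666Y66Y6666Y6666Y and 66Y6666Y66Y66.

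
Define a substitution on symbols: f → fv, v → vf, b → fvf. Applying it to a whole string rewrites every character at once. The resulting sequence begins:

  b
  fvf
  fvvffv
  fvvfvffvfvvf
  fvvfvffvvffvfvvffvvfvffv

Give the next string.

fvvfvffvvffvfvvfvffvfvvffvvfvffvfvvfvffvvffvfvvf

φ(fvvfvffvvffvfvvffvvfvffv) expands symbol-by-symbol to fv vf vf fv vf fv fv vf vf fv fv vf fv vf vf fv fv vf vf fv vf fv fv vf; joining the 24 pieces gives the next term.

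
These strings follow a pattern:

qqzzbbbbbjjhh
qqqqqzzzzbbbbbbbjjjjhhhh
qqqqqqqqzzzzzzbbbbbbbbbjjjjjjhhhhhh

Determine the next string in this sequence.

Term n consists of 3n-1 q's, followed by 2n z's, followed by 2n+3 b's, followed by 2n j's, followed by 2n h's (n = 1, 2, …).
For the next term, n = 4, so the run lengths are 11, 8, 11, 8, 8.

qqqqqqqqqqqzzzzzzzzbbbbbbbbbbbjjjjjjjjhhhhhhhh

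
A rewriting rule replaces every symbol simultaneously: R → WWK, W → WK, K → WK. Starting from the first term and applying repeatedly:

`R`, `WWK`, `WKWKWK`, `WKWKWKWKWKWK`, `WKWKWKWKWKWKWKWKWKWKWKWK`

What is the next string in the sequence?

WKWKWKWKWKWKWKWKWKWKWKWKWKWKWKWKWKWKWKWKWKWKWKWK

φ(WKWKWKWKWKWKWKWKWKWKWKWK) expands symbol-by-symbol to WK WK WK WK WK WK WK WK WK WK WK WK WK WK WK WK WK WK WK WK WK WK WK WK; joining the 24 pieces gives the next term.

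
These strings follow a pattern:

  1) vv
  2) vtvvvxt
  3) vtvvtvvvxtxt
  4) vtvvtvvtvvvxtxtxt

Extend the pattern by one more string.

vtvvtvvtvvtvvvxtxtxtxt

Every step adds vtv to the front and xt to the end of the previous string.
So the next term is vtv·vtvvtvvtvvvxtxtxt·xt.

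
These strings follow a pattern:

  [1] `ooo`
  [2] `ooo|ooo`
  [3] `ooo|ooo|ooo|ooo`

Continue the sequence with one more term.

Each string is two copies of the previous one joined by '|'.
One more doubling of ooo|ooo|ooo|ooo gives the answer.

ooo|ooo|ooo|ooo|ooo|ooo|ooo|ooo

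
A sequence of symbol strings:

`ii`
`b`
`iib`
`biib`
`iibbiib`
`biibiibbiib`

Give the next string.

Each term (from the third on) is the two preceding terms concatenated in order: term 3 = ii·b = iib.
Continuing: iibbiib · biibiibbiib gives term 7.

iibbiibbiibiibbiib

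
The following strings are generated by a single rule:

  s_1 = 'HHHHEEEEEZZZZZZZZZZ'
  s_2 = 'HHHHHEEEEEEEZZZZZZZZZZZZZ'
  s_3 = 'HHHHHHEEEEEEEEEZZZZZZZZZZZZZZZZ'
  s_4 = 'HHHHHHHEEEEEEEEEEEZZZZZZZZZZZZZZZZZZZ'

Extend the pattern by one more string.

HHHHHHHHEEEEEEEEEEEEEZZZZZZZZZZZZZZZZZZZZZZ

Term n consists of n+1 H's, followed by 2n-1 E's, followed by 3n+1 Z's, where the shown terms are n = 3, 4, 5, 6.
Setting n = 7 gives 8, 13, 22 characters in each block.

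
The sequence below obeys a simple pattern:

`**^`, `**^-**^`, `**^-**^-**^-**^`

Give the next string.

Each string is two copies of the previous one joined by '-'.
Doubling **^-**^-**^-**^ with '-' between the halves:

**^-**^-**^-**^-**^-**^-**^-**^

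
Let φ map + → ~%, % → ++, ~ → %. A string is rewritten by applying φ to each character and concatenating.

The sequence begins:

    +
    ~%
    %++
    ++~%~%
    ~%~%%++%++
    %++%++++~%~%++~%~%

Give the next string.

Replace each of the 18 characters of %++%++++~%~%++~%~% in place — ++ ~% ~% ++ ~% ~% ~% ~% % ++ % ++ ~% ~% % ++ % ++ — and concatenate.

++~%~%++~%~%~%~%%++%++~%~%%++%++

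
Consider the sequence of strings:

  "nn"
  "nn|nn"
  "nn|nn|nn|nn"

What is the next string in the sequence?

nn|nn|nn|nn|nn|nn|nn|nn

s(k+1) = s(k)·|·s(k) — each term doubles the last with '|' between the halves.
One more doubling of nn|nn|nn|nn gives the answer.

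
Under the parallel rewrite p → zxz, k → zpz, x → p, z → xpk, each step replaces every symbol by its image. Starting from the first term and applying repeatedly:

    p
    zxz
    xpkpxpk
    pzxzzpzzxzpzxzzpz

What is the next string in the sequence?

zxzxpkpxpkxpkzxzxpkxpkpxpkzxzxpkpxpkxpkzxzxpk

Replace each of the 17 characters of pzxzzpzzxzpzxzzpz in place — zxz xpk p xpk xpk zxz xpk xpk p xpk zxz xpk p xpk xpk zxz xpk — and concatenate.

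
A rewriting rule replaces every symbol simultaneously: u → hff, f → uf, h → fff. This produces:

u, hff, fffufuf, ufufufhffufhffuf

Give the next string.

Applying the rule to each of the 16 symbols of ufufufhffufhffuf gives the pieces hff uf hff uf hff uf fff uf uf hff uf fff uf uf hff uf, which concatenate to the answer.

hffufhffufhffuffffufufhffuffffufufhffuf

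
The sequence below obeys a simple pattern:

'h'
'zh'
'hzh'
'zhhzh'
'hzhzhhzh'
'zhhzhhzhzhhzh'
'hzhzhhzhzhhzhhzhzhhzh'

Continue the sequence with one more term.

Each term (from the third on) is the two preceding terms concatenated in order: term 3 = h·zh = hzh.
Continuing: zhhzhhzhzhhzh · hzhzhhzhzhhzhhzhzhhzh gives term 8.

zhhzhhzhzhhzhhzhzhhzhzhhzhhzhzhhzh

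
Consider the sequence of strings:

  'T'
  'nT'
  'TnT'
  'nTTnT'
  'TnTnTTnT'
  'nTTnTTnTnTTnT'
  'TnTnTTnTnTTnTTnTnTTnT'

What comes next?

Each term (from the third on) is the two preceding terms concatenated in order: term 3 = T·nT = TnT.
Continuing: nTTnTTnTnTTnT · TnTnTTnTnTTnTTnTnTTnT gives term 8.

nTTnTTnTnTTnTTnTnTTnTnTTnTTnTnTTnT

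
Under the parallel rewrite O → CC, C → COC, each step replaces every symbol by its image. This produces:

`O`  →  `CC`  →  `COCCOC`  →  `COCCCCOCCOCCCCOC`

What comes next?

COCCCCOCCOCCOCCOCCCCOCCOCCCCOCCOCCOCCOCCCCOC

φ(COCCCCOCCOCCCCOC) expands symbol-by-symbol to COC CC COC COC COC COC CC COC COC CC COC COC COC COC CC COC; joining the 16 pieces gives the next term.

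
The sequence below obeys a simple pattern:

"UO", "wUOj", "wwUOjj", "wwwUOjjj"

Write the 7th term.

wwwwwwUOjjjjjj

Every step adds w to the front and j to the end of the previous string.
From wwwUOjjj, 3 further steps: wwwUOjjj → wwwwUOjjjj → wwwwwUOjjjjj → (answer).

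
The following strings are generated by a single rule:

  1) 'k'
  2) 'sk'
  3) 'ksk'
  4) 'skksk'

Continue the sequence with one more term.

kskskksk

From term 3 onward, concatenate the second-to-last term with the last: k·sk = ksk, sk·ksk = skksk, …
The next term joins ksk and skksk.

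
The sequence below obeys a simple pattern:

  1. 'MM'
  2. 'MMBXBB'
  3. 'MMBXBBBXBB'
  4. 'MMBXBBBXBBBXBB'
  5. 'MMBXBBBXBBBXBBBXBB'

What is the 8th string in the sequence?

MMBXBBBXBBBXBBBXBBBXBBBXBBBXBB

The strings grow by a fixed suffix BXBB each time.
From MMBXBBBXBBBXBBBXBB, 3 further steps: MMBXBBBXBBBXBBBXBB → MMBXBBBXBBBXBBBXBBBXBB → MMBXBBBXBBBXBBBXBBBXBBBXBB → (answer).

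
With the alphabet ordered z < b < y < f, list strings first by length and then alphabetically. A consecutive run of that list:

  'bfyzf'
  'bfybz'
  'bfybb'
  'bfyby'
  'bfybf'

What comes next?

bfyyz

Treat bfybf as a base-4 numeral over the given alphabet and add one, carrying through any trailing f's.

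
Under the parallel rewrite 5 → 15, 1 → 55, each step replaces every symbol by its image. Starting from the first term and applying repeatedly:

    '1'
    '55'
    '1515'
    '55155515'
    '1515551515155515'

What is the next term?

55155515151555155515551515155515

Replace each of the 16 characters of 1515551515155515 in place — 55 15 55 15 15 15 55 15 55 15 55 15 15 15 55 15 — and concatenate.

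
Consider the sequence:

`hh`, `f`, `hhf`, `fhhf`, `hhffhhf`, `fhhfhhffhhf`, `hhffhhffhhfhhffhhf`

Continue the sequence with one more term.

This is a Fibonacci-style word recurrence s(k) = s(k−2)·s(k−1): e.g. hh·f = hhf.
The next term joins fhhfhhffhhf and hhffhhffhhfhhffhhf.

fhhfhhffhhfhhffhhffhhfhhffhhf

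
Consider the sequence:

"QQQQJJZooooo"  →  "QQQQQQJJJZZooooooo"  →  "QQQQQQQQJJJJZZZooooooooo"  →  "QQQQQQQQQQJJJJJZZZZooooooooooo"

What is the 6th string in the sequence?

The n-th term is 2n Q's then n J's then n-1 Z's then 2n+1 o's, where the shown terms are n = 2, 3, 4, 5.
At n = 7 the blocks have lengths 14, 7, 6, 15.

QQQQQQQQQQQQQQJJJJJJJZZZZZZooooooooooooooo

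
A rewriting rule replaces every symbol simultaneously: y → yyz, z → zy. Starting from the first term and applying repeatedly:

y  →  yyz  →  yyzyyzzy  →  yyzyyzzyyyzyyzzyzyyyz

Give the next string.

φ(yyzyyzzyyyzyyzzyzyyyz) expands symbol-by-symbol to yyz yyz zy yyz yyz zy zy yyz yyz yyz zy yyz yyz zy zy yyz zy yyz yyz yyz zy; joining the 21 pieces gives the next term.

yyzyyzzyyyzyyzzyzyyyzyyzyyzzyyyzyyzzyzyyyzzyyyzyyzyyzzy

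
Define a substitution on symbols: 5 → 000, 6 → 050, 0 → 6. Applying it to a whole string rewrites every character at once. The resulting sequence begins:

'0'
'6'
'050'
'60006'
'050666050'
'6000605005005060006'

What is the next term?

Applying the rule to each of the 19 symbols of 6000605005005060006 gives the pieces 050 6 6 6 050 6 000 6 6 000 6 6 000 6 050 6 6 6 050, which concatenate to the answer.

050666050600066000660006050666050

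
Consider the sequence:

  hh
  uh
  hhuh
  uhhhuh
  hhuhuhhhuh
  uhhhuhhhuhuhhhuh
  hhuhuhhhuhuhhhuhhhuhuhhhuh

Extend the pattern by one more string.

uhhhuhhhuhuhhhuhhhuhuhhhuhuhhhuhhhuhuhhhuh

Each term (from the third on) is the two preceding terms concatenated in order: term 3 = hh·uh = hhuh.
So term 8 is uhhhuhhhuhuhhhuh·hhuhuhhhuhuhhhuhhhuhuhhhuh.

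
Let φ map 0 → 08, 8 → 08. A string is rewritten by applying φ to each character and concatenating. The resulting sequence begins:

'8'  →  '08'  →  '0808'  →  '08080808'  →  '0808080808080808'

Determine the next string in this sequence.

Applying the rule to each of the 16 symbols of 0808080808080808 gives the pieces 08 08 08 08 08 08 08 08 08 08 08 08 08 08 08 08, which concatenate to the answer.

08080808080808080808080808080808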